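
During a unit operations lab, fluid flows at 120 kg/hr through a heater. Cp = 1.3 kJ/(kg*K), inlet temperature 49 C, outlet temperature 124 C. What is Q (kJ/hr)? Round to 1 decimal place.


Q = m_dot * Cp * (T2 - T1)
Q = 120 * 1.3 * (124 - 49)
Q = 120 * 1.3 * 75
Q = 11700.0 kJ/hr


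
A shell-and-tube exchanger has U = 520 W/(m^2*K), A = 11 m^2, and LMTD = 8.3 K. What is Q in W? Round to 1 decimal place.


Q = U * A * LMTD
Q = 520 * 11 * 8.3
Q = 47476.0 W


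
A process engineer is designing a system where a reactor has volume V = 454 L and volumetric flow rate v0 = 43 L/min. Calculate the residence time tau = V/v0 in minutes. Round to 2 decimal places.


tau = V / v0
tau = 454 / 43
tau = 10.56 min


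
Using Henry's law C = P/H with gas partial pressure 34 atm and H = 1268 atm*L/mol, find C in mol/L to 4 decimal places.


C = P / H
C = 34 / 1268
C = 0.0268 mol/L


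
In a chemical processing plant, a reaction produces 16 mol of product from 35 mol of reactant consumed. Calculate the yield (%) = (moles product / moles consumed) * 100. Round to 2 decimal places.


Yield = (moles product / moles consumed) * 100%
Yield = (16 / 35) * 100
Yield = 0.4571 * 100
Yield = 45.71%


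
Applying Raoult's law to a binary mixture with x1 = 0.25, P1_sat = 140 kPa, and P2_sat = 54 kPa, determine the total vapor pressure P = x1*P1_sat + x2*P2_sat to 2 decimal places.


P = x1*P1_sat + x2*P2_sat
x2 = 1 - x1 = 1 - 0.25 = 0.75
P = 0.25*140 + 0.75*54
P = 35.0 + 40.5
P = 75.50 kPa


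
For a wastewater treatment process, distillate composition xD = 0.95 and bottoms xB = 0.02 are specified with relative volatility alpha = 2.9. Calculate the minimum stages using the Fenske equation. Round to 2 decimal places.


N_min = ln((xD*(1-xB))/(xB*(1-xD))) / ln(alpha)
Numerator inside ln: 0.931 / 0.001 = 931.0
ln(931.0) = 6.836259
ln(alpha) = ln(2.9) = 1.064711
N_min = 6.836259 / 1.064711 = 6.42


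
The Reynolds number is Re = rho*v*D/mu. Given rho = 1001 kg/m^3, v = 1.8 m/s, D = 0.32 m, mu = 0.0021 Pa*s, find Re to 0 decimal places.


Re = rho * v * D / mu
Re = 1001 * 1.8 * 0.32 / 0.0021
Re = 576.576 / 0.0021
Re = 274560


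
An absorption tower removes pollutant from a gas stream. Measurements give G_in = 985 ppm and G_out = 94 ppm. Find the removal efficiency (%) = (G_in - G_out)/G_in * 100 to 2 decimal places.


Efficiency = (G_in - G_out) / G_in * 100%
Efficiency = (985 - 94) / 985 * 100
Efficiency = 891 / 985 * 100
Efficiency = 90.46%


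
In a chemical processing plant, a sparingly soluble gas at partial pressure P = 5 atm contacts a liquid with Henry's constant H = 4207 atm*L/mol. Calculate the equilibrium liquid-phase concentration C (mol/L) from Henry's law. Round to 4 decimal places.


C = P / H
C = 5 / 4207
C = 0.0012 mol/L


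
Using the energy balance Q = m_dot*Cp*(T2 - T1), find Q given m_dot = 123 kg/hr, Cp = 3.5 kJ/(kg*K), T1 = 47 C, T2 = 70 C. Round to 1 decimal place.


Q = m_dot * Cp * (T2 - T1)
Q = 123 * 3.5 * (70 - 47)
Q = 123 * 3.5 * 23
Q = 9901.5 kJ/hr


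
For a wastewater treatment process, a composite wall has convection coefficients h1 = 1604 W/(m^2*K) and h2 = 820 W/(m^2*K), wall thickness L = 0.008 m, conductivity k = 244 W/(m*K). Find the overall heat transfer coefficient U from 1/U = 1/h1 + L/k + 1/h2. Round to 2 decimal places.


1/U = 1/h1 + L/k + 1/h2
1/U = 1/1604 + 0.008/244 + 1/820
1/U = 0.0006234414 + 3.27869e-05 + 0.0012195122
1/U = 0.0018757405
U = 533.12 W/(m^2*K)


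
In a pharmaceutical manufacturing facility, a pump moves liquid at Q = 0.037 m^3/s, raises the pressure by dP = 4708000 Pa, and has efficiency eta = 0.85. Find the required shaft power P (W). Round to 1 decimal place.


P = Q * dP / eta
P = 0.037 * 4708000 / 0.85
P = 174196.0 / 0.85
P = 204936.5 W


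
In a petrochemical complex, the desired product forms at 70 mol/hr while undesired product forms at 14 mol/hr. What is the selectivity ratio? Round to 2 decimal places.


S = desired product rate / undesired product rate
S = 70 / 14
S = 5.00


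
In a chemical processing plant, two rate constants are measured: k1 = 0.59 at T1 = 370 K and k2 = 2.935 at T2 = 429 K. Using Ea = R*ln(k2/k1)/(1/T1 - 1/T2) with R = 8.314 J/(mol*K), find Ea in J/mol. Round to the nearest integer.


Ea = R * ln(k2/k1) / (1/T1 - 1/T2)
ln(k2/k1) = ln(2.935/0.59) = 1.6043402
1/T1 - 1/T2 = 1/370 - 1/429 = 0.000371700372
Ea = 8.314 * 1.6043402 / 0.000371700372
Ea = 35885 J/mol


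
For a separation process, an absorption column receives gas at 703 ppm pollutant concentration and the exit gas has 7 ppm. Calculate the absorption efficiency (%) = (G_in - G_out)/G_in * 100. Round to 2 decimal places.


Efficiency = (G_in - G_out) / G_in * 100%
Efficiency = (703 - 7) / 703 * 100
Efficiency = 696 / 703 * 100
Efficiency = 99.00%


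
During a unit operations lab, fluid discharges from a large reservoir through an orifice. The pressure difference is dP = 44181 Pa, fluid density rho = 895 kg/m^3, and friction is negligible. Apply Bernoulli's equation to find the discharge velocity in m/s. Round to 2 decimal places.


v = sqrt(2*dP/rho)
v = sqrt(2*44181/895)
v = sqrt(98.728492)
v = 9.94 m/s


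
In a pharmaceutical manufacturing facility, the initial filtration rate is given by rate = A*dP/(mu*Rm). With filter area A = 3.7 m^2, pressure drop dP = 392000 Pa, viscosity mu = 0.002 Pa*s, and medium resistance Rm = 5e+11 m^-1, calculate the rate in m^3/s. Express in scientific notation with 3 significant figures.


rate = A * dP / (mu * Rm)
rate = 3.7 * 392000 / (0.002 * 5e+11)
rate = 1450400.0 / 1.000e+09
rate = 1.45e-03 m^3/s


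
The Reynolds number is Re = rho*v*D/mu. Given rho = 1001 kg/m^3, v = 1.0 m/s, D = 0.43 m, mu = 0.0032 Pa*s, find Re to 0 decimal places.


Re = rho * v * D / mu
Re = 1001 * 1.0 * 0.43 / 0.0032
Re = 430.43 / 0.0032
Re = 134509


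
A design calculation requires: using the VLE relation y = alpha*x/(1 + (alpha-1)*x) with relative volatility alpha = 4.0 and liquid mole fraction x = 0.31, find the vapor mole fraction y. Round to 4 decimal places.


y = alpha*x / (1 + (alpha-1)*x)
y = 4.0*0.31 / (1 + (4.0-1)*0.31)
y = 1.24 / (1 + 0.93)
y = 1.24 / 1.93
y = 0.6425


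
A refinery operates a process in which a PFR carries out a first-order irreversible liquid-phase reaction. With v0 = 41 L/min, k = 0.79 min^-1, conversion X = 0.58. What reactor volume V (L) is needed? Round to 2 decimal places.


V = (v0/k) * ln(1/(1-X))
V = (41/0.79) * ln(1/(1-0.58))
V = 51.898734 * ln(2.380952)
V = 51.898734 * 0.8675
V = 45.02 L


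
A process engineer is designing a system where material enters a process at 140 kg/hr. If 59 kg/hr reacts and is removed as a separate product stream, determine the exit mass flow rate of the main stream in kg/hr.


Steady-state mass balance on the main outlet: F_out = F_in - F_removed
F_out = 140 - 59
F_out = 81 kg/hr


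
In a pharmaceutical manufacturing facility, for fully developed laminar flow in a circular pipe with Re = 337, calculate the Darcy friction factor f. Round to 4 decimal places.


f = 64 / Re
f = 64 / 337
f = 0.1899


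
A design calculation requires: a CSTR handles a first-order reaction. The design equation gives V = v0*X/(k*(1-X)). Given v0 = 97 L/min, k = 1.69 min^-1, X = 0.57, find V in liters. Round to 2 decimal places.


V = v0 * X / (k * (1 - X))
V = 97 * 0.57 / (1.69 * (1 - 0.57))
V = 55.29 / (1.69 * 0.43)
V = 55.29 / 0.7267
V = 76.08 L


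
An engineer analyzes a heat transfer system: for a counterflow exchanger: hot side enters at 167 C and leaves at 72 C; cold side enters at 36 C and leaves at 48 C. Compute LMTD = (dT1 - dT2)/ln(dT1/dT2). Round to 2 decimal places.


dT1 = Th_in - Tc_out = 167 - 48 = 119
dT2 = Th_out - Tc_in = 72 - 36 = 36
LMTD = (dT1 - dT2) / ln(dT1/dT2)
LMTD = (119 - 36) / ln(119/36)
LMTD = 69.42 K


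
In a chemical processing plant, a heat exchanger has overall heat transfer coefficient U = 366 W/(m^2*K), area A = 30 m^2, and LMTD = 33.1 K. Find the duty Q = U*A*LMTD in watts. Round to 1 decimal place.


Q = U * A * LMTD
Q = 366 * 30 * 33.1
Q = 363438.0 W


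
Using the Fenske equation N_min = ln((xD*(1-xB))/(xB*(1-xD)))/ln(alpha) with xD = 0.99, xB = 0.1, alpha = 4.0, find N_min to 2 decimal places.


N_min = ln((xD*(1-xB))/(xB*(1-xD))) / ln(alpha)
Numerator inside ln: 0.891 / 0.001 = 891.0
ln(891.0) = 6.792344
ln(alpha) = ln(4.0) = 1.386294
N_min = 6.792344 / 1.386294 = 4.90


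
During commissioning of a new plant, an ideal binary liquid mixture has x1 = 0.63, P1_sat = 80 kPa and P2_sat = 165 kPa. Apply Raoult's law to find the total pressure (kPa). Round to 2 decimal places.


P = x1*P1_sat + x2*P2_sat
x2 = 1 - x1 = 1 - 0.63 = 0.37
P = 0.63*80 + 0.37*165
P = 50.4 + 61.05
P = 111.45 kPa


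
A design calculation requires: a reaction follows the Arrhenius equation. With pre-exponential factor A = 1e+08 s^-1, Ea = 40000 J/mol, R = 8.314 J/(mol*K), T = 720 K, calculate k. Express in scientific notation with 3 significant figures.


k = A * exp(-Ea/(R*T))
k = 1e+08 * exp(-40000 / (8.314 * 720))
k = 1e+08 * exp(-6.682169)
k = 1.25e+05


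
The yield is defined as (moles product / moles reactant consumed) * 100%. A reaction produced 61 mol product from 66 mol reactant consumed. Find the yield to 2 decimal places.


Yield = (moles product / moles consumed) * 100%
Yield = (61 / 66) * 100
Yield = 0.9242 * 100
Yield = 92.42%


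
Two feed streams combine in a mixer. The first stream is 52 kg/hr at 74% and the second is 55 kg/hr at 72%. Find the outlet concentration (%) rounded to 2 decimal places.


Mass balance on solute: F1*x1 + F2*x2 = F3*x3
F3 = F1 + F2 = 52 + 55 = 107 kg/hr
x3 = (F1*x1 + F2*x2)/F3
x3 = (52*0.74 + 55*0.72) / 107
x3 = 72.97%


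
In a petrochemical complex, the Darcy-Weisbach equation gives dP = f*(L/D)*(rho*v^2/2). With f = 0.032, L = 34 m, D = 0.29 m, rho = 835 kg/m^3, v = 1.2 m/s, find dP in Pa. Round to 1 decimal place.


dP = f * (L/D) * (rho*v^2/2)
dP = 0.032 * (34/0.29) * (835*1.2^2/2)
L/D = 117.24137931
rho*v^2/2 = 835*1.44/2 = 601.2
dP = 0.032 * 117.24137931 * 601.2
dP = 2255.5 Pa


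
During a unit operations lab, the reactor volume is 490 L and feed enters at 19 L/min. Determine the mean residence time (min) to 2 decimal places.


tau = V / v0
tau = 490 / 19
tau = 25.79 min


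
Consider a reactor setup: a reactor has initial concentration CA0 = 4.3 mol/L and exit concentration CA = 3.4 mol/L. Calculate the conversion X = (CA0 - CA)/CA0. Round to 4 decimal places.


X = (CA0 - CA) / CA0
X = (4.3 - 3.4) / 4.3
X = 0.9 / 4.3
X = 0.2093


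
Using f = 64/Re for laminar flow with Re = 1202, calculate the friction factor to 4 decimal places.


f = 64 / Re
f = 64 / 1202
f = 0.0532


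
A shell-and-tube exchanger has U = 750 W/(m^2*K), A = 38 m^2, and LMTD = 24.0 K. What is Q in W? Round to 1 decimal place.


Q = U * A * LMTD
Q = 750 * 38 * 24.0
Q = 684000.0 W


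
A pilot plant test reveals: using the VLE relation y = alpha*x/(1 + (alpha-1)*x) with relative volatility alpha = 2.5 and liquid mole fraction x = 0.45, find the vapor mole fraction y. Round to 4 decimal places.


y = alpha*x / (1 + (alpha-1)*x)
y = 2.5*0.45 / (1 + (2.5-1)*0.45)
y = 1.125 / (1 + 0.675)
y = 1.125 / 1.675
y = 0.6716


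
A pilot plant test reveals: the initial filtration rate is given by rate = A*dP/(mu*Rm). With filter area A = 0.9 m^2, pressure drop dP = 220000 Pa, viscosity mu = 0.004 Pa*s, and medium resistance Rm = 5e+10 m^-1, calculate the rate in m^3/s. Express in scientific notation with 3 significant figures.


rate = A * dP / (mu * Rm)
rate = 0.9 * 220000 / (0.004 * 5e+10)
rate = 198000.0 / 2.000e+08
rate = 9.90e-04 m^3/s


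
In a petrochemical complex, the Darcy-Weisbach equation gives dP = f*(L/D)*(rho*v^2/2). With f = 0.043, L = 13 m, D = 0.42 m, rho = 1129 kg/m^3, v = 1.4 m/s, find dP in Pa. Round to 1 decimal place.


dP = f * (L/D) * (rho*v^2/2)
dP = 0.043 * (13/0.42) * (1129*1.4^2/2)
L/D = 30.95238095
rho*v^2/2 = 1129*1.96/2 = 1106.42
dP = 0.043 * 30.95238095 * 1106.42
dP = 1472.6 Pa


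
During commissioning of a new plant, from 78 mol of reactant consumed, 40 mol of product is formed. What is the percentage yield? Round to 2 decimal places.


Yield = (moles product / moles consumed) * 100%
Yield = (40 / 78) * 100
Yield = 0.5128 * 100
Yield = 51.28%


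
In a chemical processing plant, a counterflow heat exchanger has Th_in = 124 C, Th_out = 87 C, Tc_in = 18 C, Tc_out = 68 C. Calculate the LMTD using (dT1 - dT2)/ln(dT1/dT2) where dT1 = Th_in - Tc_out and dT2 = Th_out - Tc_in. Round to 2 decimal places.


dT1 = Th_in - Tc_out = 124 - 68 = 56
dT2 = Th_out - Tc_in = 87 - 18 = 69
LMTD = (dT1 - dT2) / ln(dT1/dT2)
LMTD = (56 - 69) / ln(56/69)
LMTD = 62.27 K


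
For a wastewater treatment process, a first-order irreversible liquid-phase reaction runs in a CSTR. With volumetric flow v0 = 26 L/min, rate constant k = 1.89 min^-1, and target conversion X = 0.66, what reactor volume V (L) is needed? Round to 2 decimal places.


V = v0 * X / (k * (1 - X))
V = 26 * 0.66 / (1.89 * (1 - 0.66))
V = 17.16 / (1.89 * 0.34)
V = 17.16 / 0.6426
V = 26.70 L


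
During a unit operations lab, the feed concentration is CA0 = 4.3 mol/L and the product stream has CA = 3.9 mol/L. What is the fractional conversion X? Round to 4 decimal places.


X = (CA0 - CA) / CA0
X = (4.3 - 3.9) / 4.3
X = 0.4 / 4.3
X = 0.0930


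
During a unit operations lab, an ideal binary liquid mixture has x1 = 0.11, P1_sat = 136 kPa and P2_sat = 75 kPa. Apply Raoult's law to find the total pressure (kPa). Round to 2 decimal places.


P = x1*P1_sat + x2*P2_sat
x2 = 1 - x1 = 1 - 0.11 = 0.89
P = 0.11*136 + 0.89*75
P = 14.96 + 66.75
P = 81.71 kPa


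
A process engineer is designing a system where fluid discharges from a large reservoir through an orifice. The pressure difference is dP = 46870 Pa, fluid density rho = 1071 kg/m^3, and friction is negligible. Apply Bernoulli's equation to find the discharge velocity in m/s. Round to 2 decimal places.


v = sqrt(2*dP/rho)
v = sqrt(2*46870/1071)
v = sqrt(87.525677)
v = 9.36 m/s


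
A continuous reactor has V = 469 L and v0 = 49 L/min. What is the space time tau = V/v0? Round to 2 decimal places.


tau = V / v0
tau = 469 / 49
tau = 9.57 min


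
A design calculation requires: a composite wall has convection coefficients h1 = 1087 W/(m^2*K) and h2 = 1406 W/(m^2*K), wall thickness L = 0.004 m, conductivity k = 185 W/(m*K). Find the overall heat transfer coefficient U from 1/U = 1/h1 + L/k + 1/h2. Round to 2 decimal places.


1/U = 1/h1 + L/k + 1/h2
1/U = 1/1087 + 0.004/185 + 1/1406
1/U = 0.0009199632 + 2.16216e-05 + 0.0007112376
1/U = 0.0016528224
U = 605.03 W/(m^2*K)


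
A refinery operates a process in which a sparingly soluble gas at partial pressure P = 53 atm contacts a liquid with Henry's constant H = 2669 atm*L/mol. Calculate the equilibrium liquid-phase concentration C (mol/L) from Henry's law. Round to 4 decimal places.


C = P / H
C = 53 / 2669
C = 0.0199 mol/L


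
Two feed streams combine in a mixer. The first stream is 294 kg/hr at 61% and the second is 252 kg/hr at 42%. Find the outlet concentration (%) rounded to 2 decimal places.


Mass balance on solute: F1*x1 + F2*x2 = F3*x3
F3 = F1 + F2 = 294 + 252 = 546 kg/hr
x3 = (F1*x1 + F2*x2)/F3
x3 = (294*0.61 + 252*0.42) / 546
x3 = 52.23%


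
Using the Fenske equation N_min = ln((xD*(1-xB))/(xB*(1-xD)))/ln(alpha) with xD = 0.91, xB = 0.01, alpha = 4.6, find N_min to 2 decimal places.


N_min = ln((xD*(1-xB))/(xB*(1-xD))) / ln(alpha)
Numerator inside ln: 0.9009 / 0.0009 = 1001.0
ln(1001.0) = 6.908755
ln(alpha) = ln(4.6) = 1.526056
N_min = 6.908755 / 1.526056 = 4.53


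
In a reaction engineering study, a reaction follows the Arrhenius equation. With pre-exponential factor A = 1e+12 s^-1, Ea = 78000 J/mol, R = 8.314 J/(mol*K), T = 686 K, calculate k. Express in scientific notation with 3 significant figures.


k = A * exp(-Ea/(R*T))
k = 1e+12 * exp(-78000 / (8.314 * 686))
k = 1e+12 * exp(-13.676043)
k = 1.15e+06


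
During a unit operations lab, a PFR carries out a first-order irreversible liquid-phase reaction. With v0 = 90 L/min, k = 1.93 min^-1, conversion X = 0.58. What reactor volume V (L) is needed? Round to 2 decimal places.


V = (v0/k) * ln(1/(1-X))
V = (90/1.93) * ln(1/(1-0.58))
V = 46.632124 * ln(2.380952)
V = 46.632124 * 0.8675
V = 40.45 L


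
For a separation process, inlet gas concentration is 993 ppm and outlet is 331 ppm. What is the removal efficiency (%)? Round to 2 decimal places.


Efficiency = (G_in - G_out) / G_in * 100%
Efficiency = (993 - 331) / 993 * 100
Efficiency = 662 / 993 * 100
Efficiency = 66.67%


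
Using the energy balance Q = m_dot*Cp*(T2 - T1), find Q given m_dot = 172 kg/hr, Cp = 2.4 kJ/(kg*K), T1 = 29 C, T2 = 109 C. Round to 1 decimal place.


Q = m_dot * Cp * (T2 - T1)
Q = 172 * 2.4 * (109 - 29)
Q = 172 * 2.4 * 80
Q = 33024.0 kJ/hr


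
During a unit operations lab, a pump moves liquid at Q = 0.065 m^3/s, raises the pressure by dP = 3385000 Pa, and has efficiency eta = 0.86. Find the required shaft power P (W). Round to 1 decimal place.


P = Q * dP / eta
P = 0.065 * 3385000 / 0.86
P = 220025.0 / 0.86
P = 255843.0 W


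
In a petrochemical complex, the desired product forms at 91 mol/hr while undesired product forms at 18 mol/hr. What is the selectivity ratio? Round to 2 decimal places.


S = desired product rate / undesired product rate
S = 91 / 18
S = 5.06


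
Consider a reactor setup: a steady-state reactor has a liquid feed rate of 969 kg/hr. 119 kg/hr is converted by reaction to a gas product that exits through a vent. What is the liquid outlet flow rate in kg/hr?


Steady-state mass balance on the main outlet: F_out = F_in - F_removed
F_out = 969 - 119
F_out = 850 kg/hr


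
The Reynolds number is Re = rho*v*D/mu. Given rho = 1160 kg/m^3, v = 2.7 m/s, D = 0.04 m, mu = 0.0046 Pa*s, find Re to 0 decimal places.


Re = rho * v * D / mu
Re = 1160 * 2.7 * 0.04 / 0.0046
Re = 125.28 / 0.0046
Re = 27235


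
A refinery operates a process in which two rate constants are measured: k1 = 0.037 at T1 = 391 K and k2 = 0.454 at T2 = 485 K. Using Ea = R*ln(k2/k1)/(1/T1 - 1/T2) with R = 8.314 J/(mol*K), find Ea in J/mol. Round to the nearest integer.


Ea = R * ln(k2/k1) / (1/T1 - 1/T2)
ln(k2/k1) = ln(0.454/0.037) = 2.5071793
1/T1 - 1/T2 = 1/391 - 1/485 = 0.000495689087
Ea = 8.314 * 2.5071793 / 0.000495689087
Ea = 42052 J/mol


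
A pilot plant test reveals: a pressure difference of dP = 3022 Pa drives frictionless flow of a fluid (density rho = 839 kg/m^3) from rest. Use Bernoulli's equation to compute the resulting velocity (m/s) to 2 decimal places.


v = sqrt(2*dP/rho)
v = sqrt(2*3022/839)
v = sqrt(7.203814)
v = 2.68 m/s


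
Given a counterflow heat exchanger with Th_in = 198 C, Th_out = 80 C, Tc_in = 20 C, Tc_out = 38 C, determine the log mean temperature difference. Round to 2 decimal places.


dT1 = Th_in - Tc_out = 198 - 38 = 160
dT2 = Th_out - Tc_in = 80 - 20 = 60
LMTD = (dT1 - dT2) / ln(dT1/dT2)
LMTD = (160 - 60) / ln(160/60)
LMTD = 101.95 K


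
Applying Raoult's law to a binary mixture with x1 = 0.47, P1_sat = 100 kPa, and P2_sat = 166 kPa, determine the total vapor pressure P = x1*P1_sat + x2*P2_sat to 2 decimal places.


P = x1*P1_sat + x2*P2_sat
x2 = 1 - x1 = 1 - 0.47 = 0.53
P = 0.47*100 + 0.53*166
P = 47.0 + 87.98
P = 134.98 kPa


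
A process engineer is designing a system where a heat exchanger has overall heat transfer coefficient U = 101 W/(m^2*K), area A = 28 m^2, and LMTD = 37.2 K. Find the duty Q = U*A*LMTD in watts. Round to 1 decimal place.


Q = U * A * LMTD
Q = 101 * 28 * 37.2
Q = 105201.6 W


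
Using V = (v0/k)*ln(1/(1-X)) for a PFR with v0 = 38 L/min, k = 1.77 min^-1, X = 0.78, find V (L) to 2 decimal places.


V = (v0/k) * ln(1/(1-X))
V = (38/1.77) * ln(1/(1-0.78))
V = 21.468927 * ln(4.545455)
V = 21.468927 * 1.514128
V = 32.51 L


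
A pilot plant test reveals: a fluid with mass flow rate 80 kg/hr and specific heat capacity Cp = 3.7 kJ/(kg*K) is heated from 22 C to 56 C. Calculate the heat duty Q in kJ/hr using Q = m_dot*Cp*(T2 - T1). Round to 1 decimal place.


Q = m_dot * Cp * (T2 - T1)
Q = 80 * 3.7 * (56 - 22)
Q = 80 * 3.7 * 34
Q = 10064.0 kJ/hr


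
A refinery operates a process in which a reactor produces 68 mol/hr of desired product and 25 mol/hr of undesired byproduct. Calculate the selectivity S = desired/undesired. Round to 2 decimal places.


S = desired product rate / undesired product rate
S = 68 / 25
S = 2.72


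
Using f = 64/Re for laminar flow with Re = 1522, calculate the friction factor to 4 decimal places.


f = 64 / Re
f = 64 / 1522
f = 0.0420


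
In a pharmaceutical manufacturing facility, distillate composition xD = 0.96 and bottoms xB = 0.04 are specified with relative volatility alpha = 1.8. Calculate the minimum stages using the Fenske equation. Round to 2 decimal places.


N_min = ln((xD*(1-xB))/(xB*(1-xD))) / ln(alpha)
Numerator inside ln: 0.9216 / 0.0016 = 576.0
ln(576.0) = 6.356108
ln(alpha) = ln(1.8) = 0.587787
N_min = 6.356108 / 0.587787 = 10.81


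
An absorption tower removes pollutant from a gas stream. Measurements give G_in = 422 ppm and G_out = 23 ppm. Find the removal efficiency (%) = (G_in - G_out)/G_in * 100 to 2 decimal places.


Efficiency = (G_in - G_out) / G_in * 100%
Efficiency = (422 - 23) / 422 * 100
Efficiency = 399 / 422 * 100
Efficiency = 94.55%


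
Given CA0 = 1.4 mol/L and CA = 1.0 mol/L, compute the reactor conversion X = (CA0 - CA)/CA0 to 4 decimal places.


X = (CA0 - CA) / CA0
X = (1.4 - 1.0) / 1.4
X = 0.4 / 1.4
X = 0.2857


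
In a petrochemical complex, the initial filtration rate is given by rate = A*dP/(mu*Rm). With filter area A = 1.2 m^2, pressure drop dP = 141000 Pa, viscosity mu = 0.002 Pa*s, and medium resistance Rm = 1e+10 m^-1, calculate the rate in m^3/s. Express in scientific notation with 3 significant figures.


rate = A * dP / (mu * Rm)
rate = 1.2 * 141000 / (0.002 * 1e+10)
rate = 169200.0 / 2.000e+07
rate = 8.46e-03 m^3/s


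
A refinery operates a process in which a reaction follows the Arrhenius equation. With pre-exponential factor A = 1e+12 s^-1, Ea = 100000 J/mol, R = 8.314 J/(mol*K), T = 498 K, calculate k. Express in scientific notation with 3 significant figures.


k = A * exp(-Ea/(R*T))
k = 1e+12 * exp(-100000 / (8.314 * 498))
k = 1e+12 * exp(-24.152419)
k = 3.24e+01


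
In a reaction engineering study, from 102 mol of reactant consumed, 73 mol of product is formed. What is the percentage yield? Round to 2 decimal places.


Yield = (moles product / moles consumed) * 100%
Yield = (73 / 102) * 100
Yield = 0.7157 * 100
Yield = 71.57%


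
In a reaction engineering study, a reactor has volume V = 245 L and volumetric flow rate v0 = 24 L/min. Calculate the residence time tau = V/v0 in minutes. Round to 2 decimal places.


tau = V / v0
tau = 245 / 24
tau = 10.21 min


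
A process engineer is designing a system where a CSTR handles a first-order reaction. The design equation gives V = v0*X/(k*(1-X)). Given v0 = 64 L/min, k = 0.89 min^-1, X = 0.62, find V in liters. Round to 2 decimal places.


V = v0 * X / (k * (1 - X))
V = 64 * 0.62 / (0.89 * (1 - 0.62))
V = 39.68 / (0.89 * 0.38)
V = 39.68 / 0.3382
V = 117.33 L


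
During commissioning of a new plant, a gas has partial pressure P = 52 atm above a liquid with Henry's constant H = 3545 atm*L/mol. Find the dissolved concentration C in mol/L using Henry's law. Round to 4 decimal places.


C = P / H
C = 52 / 3545
C = 0.0147 mol/L


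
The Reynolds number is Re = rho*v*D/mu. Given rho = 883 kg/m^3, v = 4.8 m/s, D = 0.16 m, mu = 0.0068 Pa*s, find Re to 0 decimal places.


Re = rho * v * D / mu
Re = 883 * 4.8 * 0.16 / 0.0068
Re = 678.144 / 0.0068
Re = 99727


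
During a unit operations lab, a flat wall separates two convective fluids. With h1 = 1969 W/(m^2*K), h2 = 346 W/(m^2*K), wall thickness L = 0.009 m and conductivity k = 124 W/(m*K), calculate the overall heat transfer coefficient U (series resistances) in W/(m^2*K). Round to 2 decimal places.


1/U = 1/h1 + L/k + 1/h2
1/U = 1/1969 + 0.009/124 + 1/346
1/U = 0.000507872 + 7.25806e-05 + 0.0028901734
1/U = 0.003470626
U = 288.13 W/(m^2*K)


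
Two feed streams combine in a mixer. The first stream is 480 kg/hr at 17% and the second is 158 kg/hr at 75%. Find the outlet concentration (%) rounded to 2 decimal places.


Mass balance on solute: F1*x1 + F2*x2 = F3*x3
F3 = F1 + F2 = 480 + 158 = 638 kg/hr
x3 = (F1*x1 + F2*x2)/F3
x3 = (480*0.17 + 158*0.75) / 638
x3 = 31.36%


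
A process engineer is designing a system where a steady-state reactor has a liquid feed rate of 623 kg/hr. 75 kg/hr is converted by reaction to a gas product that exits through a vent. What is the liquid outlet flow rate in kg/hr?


Steady-state mass balance on the main outlet: F_out = F_in - F_removed
F_out = 623 - 75
F_out = 548 kg/hr


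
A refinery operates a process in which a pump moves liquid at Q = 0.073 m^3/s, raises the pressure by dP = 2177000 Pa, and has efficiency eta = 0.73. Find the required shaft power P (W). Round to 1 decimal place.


P = Q * dP / eta
P = 0.073 * 2177000 / 0.73
P = 158921.0 / 0.73
P = 217700.0 W


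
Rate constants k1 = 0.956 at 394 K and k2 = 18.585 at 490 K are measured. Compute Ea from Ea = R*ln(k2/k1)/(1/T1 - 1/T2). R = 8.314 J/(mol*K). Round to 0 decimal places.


Ea = R * ln(k2/k1) / (1/T1 - 1/T2)
ln(k2/k1) = ln(18.585/0.956) = 2.9673522
1/T1 - 1/T2 = 1/394 - 1/490 = 0.000497254739
Ea = 8.314 * 2.9673522 / 0.000497254739
Ea = 49614 J/mol


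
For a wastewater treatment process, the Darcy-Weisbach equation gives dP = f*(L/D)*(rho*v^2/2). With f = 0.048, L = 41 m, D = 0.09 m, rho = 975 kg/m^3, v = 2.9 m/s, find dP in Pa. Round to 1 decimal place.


dP = f * (L/D) * (rho*v^2/2)
dP = 0.048 * (41/0.09) * (975*2.9^2/2)
L/D = 455.55555556
rho*v^2/2 = 975*8.41/2 = 4099.875
dP = 0.048 * 455.55555556 * 4099.875
dP = 89650.6 Pa


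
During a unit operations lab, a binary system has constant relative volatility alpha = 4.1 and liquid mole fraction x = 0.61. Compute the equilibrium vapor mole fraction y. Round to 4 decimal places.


y = alpha*x / (1 + (alpha-1)*x)
y = 4.1*0.61 / (1 + (4.1-1)*0.61)
y = 2.501 / (1 + 1.891)
y = 2.501 / 2.891
y = 0.8651


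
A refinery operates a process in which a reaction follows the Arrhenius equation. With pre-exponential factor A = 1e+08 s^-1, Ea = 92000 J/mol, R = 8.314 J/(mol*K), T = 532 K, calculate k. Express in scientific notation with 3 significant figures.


k = A * exp(-Ea/(R*T))
k = 1e+08 * exp(-92000 / (8.314 * 532))
k = 1e+08 * exp(-20.800136)
k = 9.26e-02


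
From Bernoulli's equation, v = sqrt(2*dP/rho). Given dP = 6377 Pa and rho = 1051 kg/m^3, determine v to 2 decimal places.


v = sqrt(2*dP/rho)
v = sqrt(2*6377/1051)
v = sqrt(12.135109)
v = 3.48 m/s


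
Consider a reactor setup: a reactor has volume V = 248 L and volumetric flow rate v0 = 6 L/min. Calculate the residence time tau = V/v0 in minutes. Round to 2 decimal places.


tau = V / v0
tau = 248 / 6
tau = 41.33 min


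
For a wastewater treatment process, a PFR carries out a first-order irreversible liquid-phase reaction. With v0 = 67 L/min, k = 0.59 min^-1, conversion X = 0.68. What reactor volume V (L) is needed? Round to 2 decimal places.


V = (v0/k) * ln(1/(1-X))
V = (67/0.59) * ln(1/(1-0.68))
V = 113.559322 * ln(3.125)
V = 113.559322 * 1.139434
V = 129.39 L


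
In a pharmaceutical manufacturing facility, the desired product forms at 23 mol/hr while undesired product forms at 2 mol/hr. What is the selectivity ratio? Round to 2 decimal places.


S = desired product rate / undesired product rate
S = 23 / 2
S = 11.50


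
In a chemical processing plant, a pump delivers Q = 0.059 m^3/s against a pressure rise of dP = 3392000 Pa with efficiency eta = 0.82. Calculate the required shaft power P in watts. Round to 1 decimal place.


P = Q * dP / eta
P = 0.059 * 3392000 / 0.82
P = 200128.0 / 0.82
P = 244058.5 W


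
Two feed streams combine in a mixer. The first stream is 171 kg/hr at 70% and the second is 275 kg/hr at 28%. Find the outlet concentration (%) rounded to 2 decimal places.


Mass balance on solute: F1*x1 + F2*x2 = F3*x3
F3 = F1 + F2 = 171 + 275 = 446 kg/hr
x3 = (F1*x1 + F2*x2)/F3
x3 = (171*0.7 + 275*0.28) / 446
x3 = 44.10%


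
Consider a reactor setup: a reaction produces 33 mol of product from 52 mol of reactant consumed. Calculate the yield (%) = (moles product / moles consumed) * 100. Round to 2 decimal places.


Yield = (moles product / moles consumed) * 100%
Yield = (33 / 52) * 100
Yield = 0.6346 * 100
Yield = 63.46%


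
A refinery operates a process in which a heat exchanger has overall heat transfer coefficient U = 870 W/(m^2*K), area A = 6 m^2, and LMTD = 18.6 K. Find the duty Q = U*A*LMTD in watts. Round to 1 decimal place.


Q = U * A * LMTD
Q = 870 * 6 * 18.6
Q = 97092.0 W


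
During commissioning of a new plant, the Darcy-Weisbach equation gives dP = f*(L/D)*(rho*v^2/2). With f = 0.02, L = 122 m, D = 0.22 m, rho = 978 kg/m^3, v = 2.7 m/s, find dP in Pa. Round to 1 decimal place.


dP = f * (L/D) * (rho*v^2/2)
dP = 0.02 * (122/0.22) * (978*2.7^2/2)
L/D = 554.54545455
rho*v^2/2 = 978*7.29/2 = 3564.81
dP = 0.02 * 554.54545455 * 3564.81
dP = 39537.0 Pa


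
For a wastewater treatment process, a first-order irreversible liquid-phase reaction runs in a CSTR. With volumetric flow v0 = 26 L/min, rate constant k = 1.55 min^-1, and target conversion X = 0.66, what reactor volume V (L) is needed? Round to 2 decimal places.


V = v0 * X / (k * (1 - X))
V = 26 * 0.66 / (1.55 * (1 - 0.66))
V = 17.16 / (1.55 * 0.34)
V = 17.16 / 0.527
V = 32.56 L


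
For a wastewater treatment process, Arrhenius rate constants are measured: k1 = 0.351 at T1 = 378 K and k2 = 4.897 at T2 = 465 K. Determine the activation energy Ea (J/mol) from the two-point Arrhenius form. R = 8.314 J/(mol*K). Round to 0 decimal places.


Ea = R * ln(k2/k1) / (1/T1 - 1/T2)
ln(k2/k1) = ln(4.897/0.351) = 2.6355918
1/T1 - 1/T2 = 1/378 - 1/465 = 0.000494965011
Ea = 8.314 * 2.6355918 / 0.000494965011
Ea = 44270 J/mol


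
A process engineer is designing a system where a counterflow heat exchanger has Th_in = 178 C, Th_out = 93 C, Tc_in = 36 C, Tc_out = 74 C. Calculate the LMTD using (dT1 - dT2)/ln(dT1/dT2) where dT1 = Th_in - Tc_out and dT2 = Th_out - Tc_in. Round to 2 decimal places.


dT1 = Th_in - Tc_out = 178 - 74 = 104
dT2 = Th_out - Tc_in = 93 - 36 = 57
LMTD = (dT1 - dT2) / ln(dT1/dT2)
LMTD = (104 - 57) / ln(104/57)
LMTD = 78.16 K


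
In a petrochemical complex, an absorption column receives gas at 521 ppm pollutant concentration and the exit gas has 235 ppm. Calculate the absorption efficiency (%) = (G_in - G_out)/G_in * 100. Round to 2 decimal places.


Efficiency = (G_in - G_out) / G_in * 100%
Efficiency = (521 - 235) / 521 * 100
Efficiency = 286 / 521 * 100
Efficiency = 54.89%


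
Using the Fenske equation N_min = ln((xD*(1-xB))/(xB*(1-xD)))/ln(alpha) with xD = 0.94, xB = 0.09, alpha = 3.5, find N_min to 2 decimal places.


N_min = ln((xD*(1-xB))/(xB*(1-xD))) / ln(alpha)
Numerator inside ln: 0.8554 / 0.0054 = 158.407407
ln(158.407407) = 5.06517
ln(alpha) = ln(3.5) = 1.252763
N_min = 5.06517 / 1.252763 = 4.04


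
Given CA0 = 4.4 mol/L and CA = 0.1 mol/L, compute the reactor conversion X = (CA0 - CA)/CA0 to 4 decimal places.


X = (CA0 - CA) / CA0
X = (4.4 - 0.1) / 4.4
X = 4.3 / 4.4
X = 0.9773


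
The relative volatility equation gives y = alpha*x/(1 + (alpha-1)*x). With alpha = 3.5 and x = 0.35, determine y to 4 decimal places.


y = alpha*x / (1 + (alpha-1)*x)
y = 3.5*0.35 / (1 + (3.5-1)*0.35)
y = 1.225 / (1 + 0.875)
y = 1.225 / 1.875
y = 0.6533


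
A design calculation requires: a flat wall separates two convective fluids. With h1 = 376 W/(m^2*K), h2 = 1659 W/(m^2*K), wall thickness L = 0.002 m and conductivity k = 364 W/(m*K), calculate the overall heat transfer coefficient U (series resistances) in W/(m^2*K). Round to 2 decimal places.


1/U = 1/h1 + L/k + 1/h2
1/U = 1/376 + 0.002/364 + 1/1659
1/U = 0.0026595745 + 5.4945e-06 + 0.0006027728
1/U = 0.0032678418
U = 306.01 W/(m^2*K)


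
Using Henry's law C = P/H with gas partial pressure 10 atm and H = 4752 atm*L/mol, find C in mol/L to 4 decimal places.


C = P / H
C = 10 / 4752
C = 0.0021 mol/L


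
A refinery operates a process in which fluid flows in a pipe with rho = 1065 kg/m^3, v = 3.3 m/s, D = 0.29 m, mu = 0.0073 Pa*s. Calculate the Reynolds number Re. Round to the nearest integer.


Re = rho * v * D / mu
Re = 1065 * 3.3 * 0.29 / 0.0073
Re = 1019.205 / 0.0073
Re = 139617


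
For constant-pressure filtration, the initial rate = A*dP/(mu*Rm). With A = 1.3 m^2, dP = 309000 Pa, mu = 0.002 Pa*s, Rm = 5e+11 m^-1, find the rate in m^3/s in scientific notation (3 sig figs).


rate = A * dP / (mu * Rm)
rate = 1.3 * 309000 / (0.002 * 5e+11)
rate = 401700.0 / 1.000e+09
rate = 4.02e-04 m^3/s


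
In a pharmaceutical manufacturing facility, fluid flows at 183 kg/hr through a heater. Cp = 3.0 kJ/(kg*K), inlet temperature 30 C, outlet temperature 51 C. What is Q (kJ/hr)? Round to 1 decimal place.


Q = m_dot * Cp * (T2 - T1)
Q = 183 * 3.0 * (51 - 30)
Q = 183 * 3.0 * 21
Q = 11529.0 kJ/hr


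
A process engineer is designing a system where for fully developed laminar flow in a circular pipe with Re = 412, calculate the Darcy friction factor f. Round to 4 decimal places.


f = 64 / Re
f = 64 / 412
f = 0.1553


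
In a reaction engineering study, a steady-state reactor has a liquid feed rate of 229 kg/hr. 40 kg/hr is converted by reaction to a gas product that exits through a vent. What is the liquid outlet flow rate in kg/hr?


Steady-state mass balance on the main outlet: F_out = F_in - F_removed
F_out = 229 - 40
F_out = 189 kg/hr


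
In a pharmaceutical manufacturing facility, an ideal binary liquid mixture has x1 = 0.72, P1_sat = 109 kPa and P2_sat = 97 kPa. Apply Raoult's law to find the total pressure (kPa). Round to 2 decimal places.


P = x1*P1_sat + x2*P2_sat
x2 = 1 - x1 = 1 - 0.72 = 0.28
P = 0.72*109 + 0.28*97
P = 78.48 + 27.16
P = 105.64 kPa


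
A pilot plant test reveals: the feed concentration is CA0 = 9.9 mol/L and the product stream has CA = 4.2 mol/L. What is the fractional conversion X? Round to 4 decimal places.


X = (CA0 - CA) / CA0
X = (9.9 - 4.2) / 9.9
X = 5.7 / 9.9
X = 0.5758


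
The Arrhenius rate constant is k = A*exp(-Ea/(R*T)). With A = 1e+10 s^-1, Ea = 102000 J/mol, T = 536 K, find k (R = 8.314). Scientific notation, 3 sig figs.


k = A * exp(-Ea/(R*T))
k = 1e+10 * exp(-102000 / (8.314 * 536))
k = 1e+10 * exp(-22.888923)
k = 1.15e+00


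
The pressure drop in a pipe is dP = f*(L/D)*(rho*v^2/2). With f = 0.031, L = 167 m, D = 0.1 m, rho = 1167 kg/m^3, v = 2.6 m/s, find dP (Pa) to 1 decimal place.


dP = f * (L/D) * (rho*v^2/2)
dP = 0.031 * (167/0.1) * (1167*2.6^2/2)
L/D = 1670.0
rho*v^2/2 = 1167*6.76/2 = 3944.46
dP = 0.031 * 1670.0 * 3944.46
dP = 204204.7 Pa


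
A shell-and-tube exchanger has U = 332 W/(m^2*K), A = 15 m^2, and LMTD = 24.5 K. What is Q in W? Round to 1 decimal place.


Q = U * A * LMTD
Q = 332 * 15 * 24.5
Q = 122010.0 W


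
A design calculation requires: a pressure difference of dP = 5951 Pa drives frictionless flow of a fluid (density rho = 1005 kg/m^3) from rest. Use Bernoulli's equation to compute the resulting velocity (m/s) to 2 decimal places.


v = sqrt(2*dP/rho)
v = sqrt(2*5951/1005)
v = sqrt(11.842786)
v = 3.44 m/s


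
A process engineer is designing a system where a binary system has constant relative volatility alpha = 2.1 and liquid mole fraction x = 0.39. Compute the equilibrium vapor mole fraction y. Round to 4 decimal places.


y = alpha*x / (1 + (alpha-1)*x)
y = 2.1*0.39 / (1 + (2.1-1)*0.39)
y = 0.819 / (1 + 0.429)
y = 0.819 / 1.429
y = 0.5731


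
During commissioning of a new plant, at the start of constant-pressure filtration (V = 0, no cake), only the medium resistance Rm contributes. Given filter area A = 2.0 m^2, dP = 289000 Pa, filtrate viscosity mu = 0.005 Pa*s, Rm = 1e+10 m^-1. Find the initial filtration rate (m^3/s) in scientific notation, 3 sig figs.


rate = A * dP / (mu * Rm)
rate = 2.0 * 289000 / (0.005 * 1e+10)
rate = 578000.0 / 5.000e+07
rate = 1.16e-02 m^3/s


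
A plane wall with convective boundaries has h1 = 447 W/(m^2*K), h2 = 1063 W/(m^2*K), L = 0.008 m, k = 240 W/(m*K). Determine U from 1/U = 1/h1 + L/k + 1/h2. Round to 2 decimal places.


1/U = 1/h1 + L/k + 1/h2
1/U = 1/447 + 0.008/240 + 1/1063
1/U = 0.0022371365 + 3.33333e-05 + 0.0009407338
1/U = 0.0032112036
U = 311.41 W/(m^2*K)


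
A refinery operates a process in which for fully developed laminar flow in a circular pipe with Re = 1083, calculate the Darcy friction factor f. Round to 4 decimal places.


f = 64 / Re
f = 64 / 1083
f = 0.0591


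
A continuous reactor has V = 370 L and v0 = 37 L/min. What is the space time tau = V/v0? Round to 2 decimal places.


tau = V / v0
tau = 370 / 37
tau = 10.00 min


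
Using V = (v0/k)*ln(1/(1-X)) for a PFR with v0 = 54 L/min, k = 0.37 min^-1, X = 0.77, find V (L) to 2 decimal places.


V = (v0/k) * ln(1/(1-X))
V = (54/0.37) * ln(1/(1-0.77))
V = 145.945946 * ln(4.347826)
V = 145.945946 * 1.469676
V = 214.49 L


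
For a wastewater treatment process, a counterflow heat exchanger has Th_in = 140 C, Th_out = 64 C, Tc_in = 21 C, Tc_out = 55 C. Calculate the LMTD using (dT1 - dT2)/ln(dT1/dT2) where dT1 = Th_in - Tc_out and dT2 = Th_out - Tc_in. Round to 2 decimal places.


dT1 = Th_in - Tc_out = 140 - 55 = 85
dT2 = Th_out - Tc_in = 64 - 21 = 43
LMTD = (dT1 - dT2) / ln(dT1/dT2)
LMTD = (85 - 43) / ln(85/43)
LMTD = 61.63 K


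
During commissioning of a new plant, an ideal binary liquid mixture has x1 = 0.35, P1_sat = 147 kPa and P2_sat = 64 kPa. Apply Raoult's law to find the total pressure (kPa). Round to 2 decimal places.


P = x1*P1_sat + x2*P2_sat
x2 = 1 - x1 = 1 - 0.35 = 0.65
P = 0.35*147 + 0.65*64
P = 51.45 + 41.6
P = 93.05 kPa


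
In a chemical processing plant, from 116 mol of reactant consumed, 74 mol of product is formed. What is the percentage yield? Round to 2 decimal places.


Yield = (moles product / moles consumed) * 100%
Yield = (74 / 116) * 100
Yield = 0.6379 * 100
Yield = 63.79%


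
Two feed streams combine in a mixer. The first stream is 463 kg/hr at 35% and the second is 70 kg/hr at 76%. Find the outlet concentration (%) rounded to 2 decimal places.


Mass balance on solute: F1*x1 + F2*x2 = F3*x3
F3 = F1 + F2 = 463 + 70 = 533 kg/hr
x3 = (F1*x1 + F2*x2)/F3
x3 = (463*0.35 + 70*0.76) / 533
x3 = 40.38%


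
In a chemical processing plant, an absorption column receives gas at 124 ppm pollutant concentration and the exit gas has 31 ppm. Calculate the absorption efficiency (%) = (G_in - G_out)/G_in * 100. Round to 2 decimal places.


Efficiency = (G_in - G_out) / G_in * 100%
Efficiency = (124 - 31) / 124 * 100
Efficiency = 93 / 124 * 100
Efficiency = 75.00%


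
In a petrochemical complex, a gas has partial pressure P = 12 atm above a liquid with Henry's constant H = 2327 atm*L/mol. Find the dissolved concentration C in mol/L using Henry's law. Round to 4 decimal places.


C = P / H
C = 12 / 2327
C = 0.0052 mol/L


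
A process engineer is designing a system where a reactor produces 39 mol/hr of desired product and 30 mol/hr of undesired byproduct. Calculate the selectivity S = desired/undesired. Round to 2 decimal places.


S = desired product rate / undesired product rate
S = 39 / 30
S = 1.30


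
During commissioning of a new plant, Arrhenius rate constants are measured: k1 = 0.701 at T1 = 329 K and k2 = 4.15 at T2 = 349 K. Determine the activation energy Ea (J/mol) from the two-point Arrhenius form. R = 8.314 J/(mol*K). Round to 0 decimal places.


Ea = R * ln(k2/k1) / (1/T1 - 1/T2)
ln(k2/k1) = ln(4.15/0.701) = 1.7783557
1/T1 - 1/T2 = 1/329 - 1/349 = 0.000174184165
Ea = 8.314 * 1.7783557 / 0.000174184165
Ea = 84883 J/mol
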